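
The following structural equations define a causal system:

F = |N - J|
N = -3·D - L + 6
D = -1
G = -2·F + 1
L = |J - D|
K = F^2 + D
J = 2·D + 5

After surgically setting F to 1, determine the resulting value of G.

The intervention breaks the incoming arrows to F: F = |N - J| no longer applies, and F = 1.
G = -2·F + 1  [with F=1]  = -1

-1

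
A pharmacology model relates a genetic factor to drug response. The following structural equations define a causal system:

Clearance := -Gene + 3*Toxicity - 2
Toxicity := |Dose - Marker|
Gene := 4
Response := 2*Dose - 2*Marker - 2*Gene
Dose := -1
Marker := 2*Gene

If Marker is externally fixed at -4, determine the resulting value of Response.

The intervention breaks the incoming arrows to Marker: Marker := 2*Gene no longer applies, and Marker = -4.
Response = 2*Dose - 2*Marker - 2*Gene  [with Dose=-1, Marker=-4, Gene=4]  = -2

-2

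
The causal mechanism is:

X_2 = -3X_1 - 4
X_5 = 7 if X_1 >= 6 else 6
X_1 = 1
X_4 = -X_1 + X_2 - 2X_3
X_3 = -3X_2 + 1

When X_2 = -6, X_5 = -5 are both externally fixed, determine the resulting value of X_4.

The joint intervention fixes X_2 = -6, X_5 = -5, removing each variable's own equation.
X_3 = -3X_2 + 1  [with X_2=-6]  = 19
X_4 = -X_1 + X_2 - 2X_3  [with X_1=1, X_2=-6, X_3=19]  = -45

-45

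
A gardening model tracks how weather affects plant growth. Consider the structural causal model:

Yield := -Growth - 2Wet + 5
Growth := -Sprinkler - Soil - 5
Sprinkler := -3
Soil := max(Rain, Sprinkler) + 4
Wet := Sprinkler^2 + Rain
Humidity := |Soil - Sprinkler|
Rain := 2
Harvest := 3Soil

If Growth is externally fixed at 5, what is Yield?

Under do(Growth=5), the mechanism Growth := -Sprinkler - Soil - 5 is discarded; Growth is fixed at 5.
Wet = Sprinkler^2 + Rain  [with Sprinkler=-3, Rain=2]  = 11
Yield = -Growth - 2Wet + 5  [with Growth=5, Wet=11]  = -22

-22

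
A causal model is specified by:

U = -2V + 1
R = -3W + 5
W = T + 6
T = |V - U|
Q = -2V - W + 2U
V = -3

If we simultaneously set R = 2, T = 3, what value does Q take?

11

Under do(R = 2, T = 3), each intervened variable's structural equation is replaced by its fixed value.
U = -2V + 1  [with V=-3]  = 7
W = T + 6  [with T=3]  = 9
Q = -2V - W + 2U  [with V=-3, W=9, U=7]  = 11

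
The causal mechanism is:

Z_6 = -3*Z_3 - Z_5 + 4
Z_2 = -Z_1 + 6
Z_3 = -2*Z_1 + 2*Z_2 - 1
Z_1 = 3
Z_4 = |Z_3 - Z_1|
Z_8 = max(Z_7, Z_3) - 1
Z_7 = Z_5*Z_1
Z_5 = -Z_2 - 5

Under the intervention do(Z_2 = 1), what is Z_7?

-18

Under do(Z_2=1), the mechanism Z_2 = -Z_1 + 6 is discarded; Z_2 is fixed at 1.
Z_5 = -Z_2 - 5  [with Z_2=1]  = -6
Z_7 = Z_5*Z_1  [with Z_5=-6, Z_1=3]  = -18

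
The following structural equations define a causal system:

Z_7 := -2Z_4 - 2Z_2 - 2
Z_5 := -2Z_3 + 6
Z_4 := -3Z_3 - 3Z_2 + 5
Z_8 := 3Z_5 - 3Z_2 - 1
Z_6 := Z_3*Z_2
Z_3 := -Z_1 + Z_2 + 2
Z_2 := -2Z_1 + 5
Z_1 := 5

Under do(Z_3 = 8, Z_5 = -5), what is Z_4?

-4

The joint intervention fixes Z_3 = 8, Z_5 = -5, removing each variable's own equation.
Z_2 = -2Z_1 + 5  [with Z_1=5]  = -5
Z_4 = -3Z_3 - 3Z_2 + 5  [with Z_3=8, Z_2=-5]  = -4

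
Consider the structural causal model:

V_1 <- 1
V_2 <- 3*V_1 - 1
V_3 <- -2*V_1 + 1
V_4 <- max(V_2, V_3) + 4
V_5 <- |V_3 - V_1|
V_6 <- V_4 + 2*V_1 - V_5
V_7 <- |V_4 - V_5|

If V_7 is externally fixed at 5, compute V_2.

Under do(V_7=5), the mechanism V_7 <- |V_4 - V_5| is discarded; V_7 is fixed at 5.
V_2 is not downstream of the intervention, so its value is determined by the original equations.
V_2 = 3*V_1 - 1  [with V_1=1]  = 2

2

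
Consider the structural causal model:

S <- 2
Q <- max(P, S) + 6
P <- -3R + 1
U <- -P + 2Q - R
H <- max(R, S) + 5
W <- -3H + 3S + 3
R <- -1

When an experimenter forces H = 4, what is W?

The intervention breaks the incoming arrows to H: H <- max(R, S) + 5 no longer applies, and H = 4.
W = -3H + 3S + 3  [with H=4, S=2]  = -3

-3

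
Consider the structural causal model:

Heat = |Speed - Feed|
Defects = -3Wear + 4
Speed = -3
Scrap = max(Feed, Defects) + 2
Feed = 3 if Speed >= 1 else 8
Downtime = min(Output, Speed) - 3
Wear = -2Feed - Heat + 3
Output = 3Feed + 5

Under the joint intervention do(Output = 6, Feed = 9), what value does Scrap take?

Under do(Output = 6, Feed = 9), each intervened variable's structural equation is replaced by its fixed value.
Heat = |Speed - Feed|  [with Speed=-3, Feed=9]  = 12
Wear = -2Feed - Heat + 3  [with Feed=9, Heat=12]  = -27
Defects = -3Wear + 4  [with Wear=-27]  = 85
Scrap = max(Feed, Defects) + 2  [with Feed=9, Defects=85]  = 87

87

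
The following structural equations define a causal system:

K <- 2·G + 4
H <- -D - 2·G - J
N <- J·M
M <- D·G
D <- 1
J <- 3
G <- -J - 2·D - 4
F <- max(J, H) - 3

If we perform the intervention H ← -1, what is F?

do(H=-1) replaces the equation H <- -D - 2·G - J with the constant H = -1.
F = max(J, H) - 3  [with J=3, H=-1]  = 0

0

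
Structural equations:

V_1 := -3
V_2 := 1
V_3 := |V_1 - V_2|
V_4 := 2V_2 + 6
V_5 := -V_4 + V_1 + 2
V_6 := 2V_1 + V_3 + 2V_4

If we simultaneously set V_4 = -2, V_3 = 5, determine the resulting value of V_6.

-5

The joint intervention fixes V_4 = -2, V_3 = 5, removing each variable's own equation.
V_6 = 2V_1 + V_3 + 2V_4  [with V_1=-3, V_3=5, V_4=-2]  = -5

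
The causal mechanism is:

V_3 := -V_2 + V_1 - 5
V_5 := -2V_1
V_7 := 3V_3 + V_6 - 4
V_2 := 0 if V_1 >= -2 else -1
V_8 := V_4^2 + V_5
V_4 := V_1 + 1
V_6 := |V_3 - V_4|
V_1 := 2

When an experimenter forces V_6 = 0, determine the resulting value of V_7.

Intervening sets V_6 = 0 and removes its equation (V_6 := |V_3 - V_4|).
V_2 = 0 if V_1 >= -2 else -1  [with V_1=2]  = 0
V_3 = -V_2 + V_1 - 5  [with V_2=0, V_1=2]  = -3
V_7 = 3V_3 + V_6 - 4  [with V_3=-3, V_6=0]  = -13

-13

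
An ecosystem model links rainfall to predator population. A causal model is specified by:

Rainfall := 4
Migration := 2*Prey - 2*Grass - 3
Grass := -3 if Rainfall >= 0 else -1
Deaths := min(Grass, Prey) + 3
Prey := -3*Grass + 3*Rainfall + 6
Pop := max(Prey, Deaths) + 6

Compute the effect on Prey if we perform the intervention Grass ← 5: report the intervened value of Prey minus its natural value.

The intervention breaks the incoming arrows to Grass: Grass := -3 if Rainfall >= 0 else -1 no longer applies, and Grass = 5.
Prey = -3*Grass + 3*Rainfall + 6  [with Grass=5, Rainfall=4]  = 3
Without intervention: Grass = -3 if Rainfall >= 0 else -1  [with Rainfall=4]  = -3; Prey = -3*Grass + 3*Rainfall + 6  [with Grass=-3, Rainfall=4]  = 27.
Change = 3 − 27 = -24.

-24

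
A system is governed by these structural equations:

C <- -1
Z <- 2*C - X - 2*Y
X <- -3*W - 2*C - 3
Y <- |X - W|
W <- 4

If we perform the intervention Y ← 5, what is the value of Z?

Intervening sets Y = 5 and removes its equation (Y <- |X - W|).
X = -3*W - 2*C - 3  [with W=4, C=-1]  = -13
Z = 2*C - X - 2*Y  [with C=-1, X=-13, Y=5]  = 1

1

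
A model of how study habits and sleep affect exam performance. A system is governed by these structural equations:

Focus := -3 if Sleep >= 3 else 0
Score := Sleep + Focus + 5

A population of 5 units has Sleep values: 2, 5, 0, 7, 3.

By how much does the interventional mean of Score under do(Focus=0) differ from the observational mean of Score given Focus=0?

Under do(Focus=0), Focus's equation is replaced by Focus=0 for every unit. Per-unit Score: 7, 10, 5, 12, 8. Mean = 8.4.
Conditioning on Focus=0 selects the 2 unit(s) with Sleep ∈ {2, 0}. Their Score values: 7, 5. Mean = 6.
Difference = 8.4 − 6 = 2.4.

2.4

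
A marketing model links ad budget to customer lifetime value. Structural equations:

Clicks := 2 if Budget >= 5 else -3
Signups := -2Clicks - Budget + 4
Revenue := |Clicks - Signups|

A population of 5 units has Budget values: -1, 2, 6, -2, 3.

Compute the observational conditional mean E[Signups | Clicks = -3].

E[Signups|Clicks=-3] averages over only the 4 units with Clicks=-3 (Budget = -1, 2, -2, 3): Signups = 11, 8, 12, 7, mean 9.5.

9.5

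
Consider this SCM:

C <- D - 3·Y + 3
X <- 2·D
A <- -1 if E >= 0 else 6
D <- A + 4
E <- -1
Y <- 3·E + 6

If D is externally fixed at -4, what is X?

-8

The intervention breaks the incoming arrows to D: D <- A + 4 no longer applies, and D = -4.
X = 2·D  [with D=-4]  = -8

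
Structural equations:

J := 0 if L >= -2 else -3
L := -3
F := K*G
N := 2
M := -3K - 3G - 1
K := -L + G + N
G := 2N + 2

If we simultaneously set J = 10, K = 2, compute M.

Setting J = 10, K = 2 by intervention discards those variables' equations.
G = 2N + 2  [with N=2]  = 6
M = -3K - 3G - 1  [with K=2, G=6]  = -25

-25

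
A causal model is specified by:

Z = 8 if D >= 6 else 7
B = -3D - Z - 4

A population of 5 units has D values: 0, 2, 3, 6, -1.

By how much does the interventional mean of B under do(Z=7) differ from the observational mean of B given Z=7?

-3

Every unit gets Z=7 under the intervention. B values become -11, -17, -20, -29, -8; E[B|do(Z=7)] = -17.
Conditioning on Z=7 selects the 4 unit(s) with D ∈ {0, 2, 3, -1}. Their B values: -11, -17, -20, -8. Mean = -14.
Difference = -17 − (-14) = -3.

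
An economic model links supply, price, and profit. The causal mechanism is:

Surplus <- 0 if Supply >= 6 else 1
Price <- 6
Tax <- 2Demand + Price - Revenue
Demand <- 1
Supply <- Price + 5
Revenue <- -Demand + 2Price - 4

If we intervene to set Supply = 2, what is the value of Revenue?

7

The intervention breaks the incoming arrows to Supply: Supply <- Price + 5 no longer applies, and Supply = 2.
Revenue is not downstream of the intervention, so its value is determined by the original equations.
Revenue = -Demand + 2Price - 4  [with Demand=1, Price=6]  = 7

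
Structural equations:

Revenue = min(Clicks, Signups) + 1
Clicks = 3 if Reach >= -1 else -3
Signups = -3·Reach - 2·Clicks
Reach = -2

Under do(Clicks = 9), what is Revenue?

Under do(Clicks=9), the mechanism Clicks = 3 if Reach >= -1 else -3 is discarded; Clicks is fixed at 9.
Signups = -3·Reach - 2·Clicks  [with Reach=-2, Clicks=9]  = -12
Revenue = min(Clicks, Signups) + 1  [with Clicks=9, Signups=-12]  = -11

-11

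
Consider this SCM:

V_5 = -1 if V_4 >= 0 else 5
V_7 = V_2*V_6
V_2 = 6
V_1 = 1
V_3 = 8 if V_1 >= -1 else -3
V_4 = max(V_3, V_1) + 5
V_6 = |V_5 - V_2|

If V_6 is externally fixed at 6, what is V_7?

36

Intervening sets V_6 = 6 and removes its equation (V_6 = |V_5 - V_2|).
V_7 = V_2*V_6  [with V_2=6, V_6=6]  = 36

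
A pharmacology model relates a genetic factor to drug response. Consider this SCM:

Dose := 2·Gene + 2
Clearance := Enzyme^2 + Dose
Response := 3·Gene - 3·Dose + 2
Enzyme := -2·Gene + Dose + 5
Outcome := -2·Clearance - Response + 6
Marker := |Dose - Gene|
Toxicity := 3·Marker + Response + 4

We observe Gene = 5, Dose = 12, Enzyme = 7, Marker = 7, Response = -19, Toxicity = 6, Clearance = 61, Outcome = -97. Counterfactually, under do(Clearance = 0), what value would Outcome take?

25

do(Clearance=0) replaces the equation Clearance := Enzyme^2 + Dose with the constant Clearance = 0.
Dose = 2·Gene + 2  [with Gene=5]  = 12
Response = 3·Gene - 3·Dose + 2  [with Gene=5, Dose=12]  = -19
Outcome = -2·Clearance - Response + 6  [with Clearance=0, Response=-19]  = 25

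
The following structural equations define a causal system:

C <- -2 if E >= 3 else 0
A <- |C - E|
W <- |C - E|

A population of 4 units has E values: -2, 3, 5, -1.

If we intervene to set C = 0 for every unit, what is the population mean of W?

2.75

Every unit gets C=0 under the intervention. W values become 2, 3, 5, 1; E[W|do(C=0)] = 2.75.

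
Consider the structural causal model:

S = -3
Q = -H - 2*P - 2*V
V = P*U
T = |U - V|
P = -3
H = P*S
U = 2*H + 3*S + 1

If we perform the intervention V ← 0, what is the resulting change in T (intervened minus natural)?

Under do(V=0), the mechanism V = P*U is discarded; V is fixed at 0.
H = P*S  [with P=-3, S=-3]  = 9
U = 2*H + 3*S + 1  [with H=9, S=-3]  = 10
T = |U - V|  [with U=10, V=0]  = 10
Without intervention: H = P*S  [with P=-3, S=-3]  = 9; U = 2*H + 3*S + 1  [with H=9, S=-3]  = 10; V = P*U  [with P=-3, U=10]  = -30; T = |U - V|  [with U=10, V=-30]  = 40.
Change = 10 − 40 = -30.

-30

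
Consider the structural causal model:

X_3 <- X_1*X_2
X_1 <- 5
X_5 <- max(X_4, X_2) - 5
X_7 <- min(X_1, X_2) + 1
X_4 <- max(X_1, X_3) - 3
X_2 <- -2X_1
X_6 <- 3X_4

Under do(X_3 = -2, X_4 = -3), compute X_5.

-8

Setting X_3 = -2, X_4 = -3 by intervention discards those variables' equations.
X_2 = -2X_1  [with X_1=5]  = -10
X_5 = max(X_4, X_2) - 5  [with X_4=-3, X_2=-10]  = -8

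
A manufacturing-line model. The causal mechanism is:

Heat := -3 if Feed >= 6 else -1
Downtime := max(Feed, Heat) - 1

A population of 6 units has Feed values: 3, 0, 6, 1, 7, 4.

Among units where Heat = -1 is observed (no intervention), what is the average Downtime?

E[Downtime|Heat=-1] averages over only the 4 units with Heat=-1 (Feed = 3, 0, 1, 4): Downtime = 2, -1, 0, 3, mean 1.

1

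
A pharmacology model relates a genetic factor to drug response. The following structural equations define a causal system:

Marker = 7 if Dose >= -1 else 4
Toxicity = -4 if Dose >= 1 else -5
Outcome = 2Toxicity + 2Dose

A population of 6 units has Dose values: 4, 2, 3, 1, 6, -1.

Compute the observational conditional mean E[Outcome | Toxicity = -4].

-1.6

Observing Toxicity=-4 restricts to units where Toxicity's equation naturally yields -4: Dose ∈ {4, 2, 3, 1, 6}. In that subpopulation Outcome = 0, -4, -2, -6, 4, mean -1.6.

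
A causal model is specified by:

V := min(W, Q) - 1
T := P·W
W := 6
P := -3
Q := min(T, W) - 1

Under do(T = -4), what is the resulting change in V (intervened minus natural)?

do(T=-4) replaces the equation T := P·W with the constant T = -4.
Q = min(T, W) - 1  [with T=-4, W=6]  = -5
V = min(W, Q) - 1  [with W=6, Q=-5]  = -6
Without intervention: T = P·W  [with P=-3, W=6]  = -18; Q = min(T, W) - 1  [with T=-18, W=6]  = -19; V = min(W, Q) - 1  [with W=6, Q=-19]  = -20.
Change = -6 − (-20) = 14.

14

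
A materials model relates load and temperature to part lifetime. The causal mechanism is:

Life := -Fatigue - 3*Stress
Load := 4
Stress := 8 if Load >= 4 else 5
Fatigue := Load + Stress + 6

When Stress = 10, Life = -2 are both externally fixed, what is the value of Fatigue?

The joint intervention fixes Stress = 10, Life = -2, removing each variable's own equation.
Fatigue = Load + Stress + 6  [with Load=4, Stress=10]  = 20

20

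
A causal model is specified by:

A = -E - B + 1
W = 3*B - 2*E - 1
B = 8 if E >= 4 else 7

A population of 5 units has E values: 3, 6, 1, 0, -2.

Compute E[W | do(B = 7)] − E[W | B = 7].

Under do(B=7), B's equation is replaced by B=7 for every unit. Per-unit W: 14, 8, 18, 20, 24. Mean = 16.8.
Observing B=7 restricts to units where B's equation naturally yields 7: E ∈ {3, 1, 0, -2}. In that subpopulation W = 14, 18, 20, 24, mean 19.
Difference = 16.8 − 19 = -2.2.

-2.2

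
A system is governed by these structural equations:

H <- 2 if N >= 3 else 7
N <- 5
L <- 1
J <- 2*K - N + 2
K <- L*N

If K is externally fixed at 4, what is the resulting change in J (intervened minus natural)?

do(K=4) replaces the equation K <- L*N with the constant K = 4.
J = 2*K - N + 2  [with K=4, N=5]  = 5
Without intervention: K = L*N  [with L=1, N=5]  = 5; J = 2*K - N + 2  [with K=5, N=5]  = 7.
Change = 5 − 7 = -2.

-2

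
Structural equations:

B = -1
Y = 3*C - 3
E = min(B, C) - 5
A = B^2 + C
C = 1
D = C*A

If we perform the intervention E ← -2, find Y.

0

do(E=-2) replaces the equation E = min(B, C) - 5 with the constant E = -2.
Y is not downstream of the intervention, so its value is determined by the original equations.
Y = 3*C - 3  [with C=1]  = 0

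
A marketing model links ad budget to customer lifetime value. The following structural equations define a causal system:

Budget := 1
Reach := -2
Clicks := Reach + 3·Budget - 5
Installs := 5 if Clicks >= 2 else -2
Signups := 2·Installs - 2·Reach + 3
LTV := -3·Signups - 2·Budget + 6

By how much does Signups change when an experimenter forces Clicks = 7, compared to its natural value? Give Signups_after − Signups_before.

do(Clicks=7) replaces the equation Clicks := Reach + 3·Budget - 5 with the constant Clicks = 7.
Installs = 5 if Clicks >= 2 else -2  [with Clicks=7]  = 5
Signups = 2·Installs - 2·Reach + 3  [with Installs=5, Reach=-2]  = 17
Without intervention: Clicks = Reach + 3·Budget - 5  [with Reach=-2, Budget=1]  = -4; Installs = 5 if Clicks >= 2 else -2  [with Clicks=-4]  = -2; Signups = 2·Installs - 2·Reach + 3  [with Installs=-2, Reach=-2]  = 3.
Change = 17 − 3 = 14.

14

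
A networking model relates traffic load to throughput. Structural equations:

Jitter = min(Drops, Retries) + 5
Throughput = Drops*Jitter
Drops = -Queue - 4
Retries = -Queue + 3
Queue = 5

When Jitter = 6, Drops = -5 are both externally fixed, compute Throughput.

-30

The joint intervention fixes Jitter = 6, Drops = -5, removing each variable's own equation.
Throughput = Drops*Jitter  [with Drops=-5, Jitter=6]  = -30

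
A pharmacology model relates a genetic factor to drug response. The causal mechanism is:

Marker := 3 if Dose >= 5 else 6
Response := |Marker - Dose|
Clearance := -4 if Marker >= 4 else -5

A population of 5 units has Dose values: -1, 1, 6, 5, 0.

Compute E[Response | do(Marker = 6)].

do(Marker=6) breaks Marker's dependence on Dose. With Marker=6 fixed, Response across the units is 7, 5, 0, 1, 6, mean 3.8.

3.8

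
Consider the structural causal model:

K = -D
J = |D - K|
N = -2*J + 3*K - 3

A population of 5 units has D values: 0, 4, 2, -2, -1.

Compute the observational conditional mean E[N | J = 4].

E[N|J=4] averages over only the 2 units with J=4 (D = 2, -2): N = -17, -5, mean -11.

-11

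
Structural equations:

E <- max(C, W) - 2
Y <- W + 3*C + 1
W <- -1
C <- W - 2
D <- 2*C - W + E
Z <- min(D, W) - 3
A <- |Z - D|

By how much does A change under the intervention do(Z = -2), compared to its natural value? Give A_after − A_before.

3

The intervention breaks the incoming arrows to Z: Z <- min(D, W) - 3 no longer applies, and Z = -2.
C = W - 2  [with W=-1]  = -3
E = max(C, W) - 2  [with C=-3, W=-1]  = -3
D = 2*C - W + E  [with C=-3, W=-1, E=-3]  = -8
A = |Z - D|  [with Z=-2, D=-8]  = 6
Without intervention: C = W - 2  [with W=-1]  = -3; E = max(C, W) - 2  [with C=-3, W=-1]  = -3; D = 2*C - W + E  [with C=-3, W=-1, E=-3]  = -8; Z = min(D, W) - 3  [with D=-8, W=-1]  = -11; A = |Z - D|  [with Z=-11, D=-8]  = 3.
Change = 6 − 3 = 3.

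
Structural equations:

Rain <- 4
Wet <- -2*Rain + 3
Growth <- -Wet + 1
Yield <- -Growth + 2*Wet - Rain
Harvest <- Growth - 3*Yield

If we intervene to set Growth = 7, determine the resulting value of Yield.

The intervention breaks the incoming arrows to Growth: Growth <- -Wet + 1 no longer applies, and Growth = 7.
Wet = -2*Rain + 3  [with Rain=4]  = -5
Yield = -Growth + 2*Wet - Rain  [with Growth=7, Wet=-5, Rain=4]  = -21

-21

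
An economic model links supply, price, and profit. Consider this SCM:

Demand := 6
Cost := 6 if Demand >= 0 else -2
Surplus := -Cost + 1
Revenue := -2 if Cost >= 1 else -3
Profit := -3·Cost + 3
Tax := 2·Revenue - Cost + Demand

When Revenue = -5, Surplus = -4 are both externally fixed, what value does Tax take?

Setting Revenue = -5, Surplus = -4 by intervention discards those variables' equations.
Cost = 6 if Demand >= 0 else -2  [with Demand=6]  = 6
Tax = 2·Revenue - Cost + Demand  [with Revenue=-5, Cost=6, Demand=6]  = -10

-10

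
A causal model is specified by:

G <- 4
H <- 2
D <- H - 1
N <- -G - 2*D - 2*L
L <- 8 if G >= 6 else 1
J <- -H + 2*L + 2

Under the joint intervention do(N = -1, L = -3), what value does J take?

-6

Under do(N = -1, L = -3), each intervened variable's structural equation is replaced by its fixed value.
J = -H + 2*L + 2  [with H=2, L=-3]  = -6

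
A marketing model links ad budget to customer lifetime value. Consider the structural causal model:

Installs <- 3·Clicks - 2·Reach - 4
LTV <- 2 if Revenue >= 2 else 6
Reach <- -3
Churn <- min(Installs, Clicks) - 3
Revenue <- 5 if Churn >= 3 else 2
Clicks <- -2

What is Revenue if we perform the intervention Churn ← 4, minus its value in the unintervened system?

Intervening sets Churn = 4 and removes its equation (Churn <- min(Installs, Clicks) - 3).
Revenue = 5 if Churn >= 3 else 2  [with Churn=4]  = 5
Without intervention: Installs = 3·Clicks - 2·Reach - 4  [with Clicks=-2, Reach=-3]  = -4; Churn = min(Installs, Clicks) - 3  [with Installs=-4, Clicks=-2]  = -7; Revenue = 5 if Churn >= 3 else 2  [with Churn=-7]  = 2.
Change = 5 − 2 = 3.

3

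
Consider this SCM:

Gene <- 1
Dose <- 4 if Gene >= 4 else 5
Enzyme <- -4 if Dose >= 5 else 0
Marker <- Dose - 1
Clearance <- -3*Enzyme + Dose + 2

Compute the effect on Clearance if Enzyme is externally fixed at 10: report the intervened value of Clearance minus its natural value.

-42

do(Enzyme=10) replaces the equation Enzyme <- -4 if Dose >= 5 else 0 with the constant Enzyme = 10.
Dose = 4 if Gene >= 4 else 5  [with Gene=1]  = 5
Clearance = -3*Enzyme + Dose + 2  [with Enzyme=10, Dose=5]  = -23
Without intervention: Dose = 4 if Gene >= 4 else 5  [with Gene=1]  = 5; Enzyme = -4 if Dose >= 5 else 0  [with Dose=5]  = -4; Clearance = -3*Enzyme + Dose + 2  [with Enzyme=-4, Dose=5]  = 19.
Change = -23 − 19 = -42.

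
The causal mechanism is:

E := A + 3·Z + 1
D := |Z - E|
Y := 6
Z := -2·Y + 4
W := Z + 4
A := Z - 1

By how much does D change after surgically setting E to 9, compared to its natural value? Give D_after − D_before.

-7

The intervention breaks the incoming arrows to E: E := A + 3·Z + 1 no longer applies, and E = 9.
Z = -2·Y + 4  [with Y=6]  = -8
D = |Z - E|  [with Z=-8, E=9]  = 17
Without intervention: Z = -2·Y + 4  [with Y=6]  = -8; A = Z - 1  [with Z=-8]  = -9; E = A + 3·Z + 1  [with A=-9, Z=-8]  = -32; D = |Z - E|  [with Z=-8, E=-32]  = 24.
Change = 17 − 24 = -7.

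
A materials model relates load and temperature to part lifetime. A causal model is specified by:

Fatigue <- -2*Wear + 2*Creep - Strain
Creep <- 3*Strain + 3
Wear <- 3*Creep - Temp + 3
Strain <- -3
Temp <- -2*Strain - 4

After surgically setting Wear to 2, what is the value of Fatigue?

Intervening sets Wear = 2 and removes its equation (Wear <- 3*Creep - Temp + 3).
Creep = 3*Strain + 3  [with Strain=-3]  = -6
Fatigue = -2*Wear + 2*Creep - Strain  [with Wear=2, Creep=-6, Strain=-3]  = -13

-13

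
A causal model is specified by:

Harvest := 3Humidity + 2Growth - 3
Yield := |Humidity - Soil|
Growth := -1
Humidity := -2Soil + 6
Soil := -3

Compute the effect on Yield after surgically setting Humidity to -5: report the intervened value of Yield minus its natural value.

-13

The intervention breaks the incoming arrows to Humidity: Humidity := -2Soil + 6 no longer applies, and Humidity = -5.
Yield = |Humidity - Soil|  [with Humidity=-5, Soil=-3]  = 2
Without intervention: Humidity = -2Soil + 6  [with Soil=-3]  = 12; Yield = |Humidity - Soil|  [with Humidity=12, Soil=-3]  = 15.
Change = 2 − 15 = -13.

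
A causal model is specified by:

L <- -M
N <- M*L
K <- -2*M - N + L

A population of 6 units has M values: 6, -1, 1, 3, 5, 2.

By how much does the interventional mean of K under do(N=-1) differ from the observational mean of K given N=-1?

Every unit gets N=-1 under the intervention. K values become -17, 4, -2, -8, -14, -5; E[K|do(N=-1)] = -7.
Conditioning on N=-1 selects the 2 unit(s) with M ∈ {-1, 1}. Their K values: 4, -2. Mean = 1.
Difference = -7 − 1 = -8.

-8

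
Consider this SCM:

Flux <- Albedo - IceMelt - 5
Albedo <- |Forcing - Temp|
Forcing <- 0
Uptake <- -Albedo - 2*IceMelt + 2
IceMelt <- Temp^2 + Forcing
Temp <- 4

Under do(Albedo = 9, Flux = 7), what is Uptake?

The joint intervention fixes Albedo = 9, Flux = 7, removing each variable's own equation.
IceMelt = Temp^2 + Forcing  [with Temp=4, Forcing=0]  = 16
Uptake = -Albedo - 2*IceMelt + 2  [with Albedo=9, IceMelt=16]  = -39

-39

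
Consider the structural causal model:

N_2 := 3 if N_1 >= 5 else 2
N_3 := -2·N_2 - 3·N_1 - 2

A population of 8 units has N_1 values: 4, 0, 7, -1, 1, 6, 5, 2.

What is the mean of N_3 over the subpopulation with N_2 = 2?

-9.6

Conditioning on N_2=2 selects the 5 unit(s) with N_1 ∈ {4, 0, -1, 1, 2}. Their N_3 values: -18, -6, -3, -9, -12. Mean = -9.6.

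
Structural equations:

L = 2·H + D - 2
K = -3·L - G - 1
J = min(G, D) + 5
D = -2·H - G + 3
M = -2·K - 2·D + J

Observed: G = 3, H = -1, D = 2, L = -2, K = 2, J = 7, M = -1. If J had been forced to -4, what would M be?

Intervening sets J = -4 and removes its equation (J = min(G, D) + 5).
D = -2·H - G + 3  [with H=-1, G=3]  = 2
L = 2·H + D - 2  [with H=-1, D=2]  = -2
K = -3·L - G - 1  [with L=-2, G=3]  = 2
M = -2·K - 2·D + J  [with K=2, D=2, J=-4]  = -12

-12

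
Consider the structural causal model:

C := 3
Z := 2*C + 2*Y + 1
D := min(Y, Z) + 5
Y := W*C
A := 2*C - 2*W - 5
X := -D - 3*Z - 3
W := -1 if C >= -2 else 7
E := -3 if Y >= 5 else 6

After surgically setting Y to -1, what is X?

-22

The intervention breaks the incoming arrows to Y: Y := W*C no longer applies, and Y = -1.
Z = 2*C + 2*Y + 1  [with C=3, Y=-1]  = 5
D = min(Y, Z) + 5  [with Y=-1, Z=5]  = 4
X = -D - 3*Z - 3  [with D=4, Z=5]  = -22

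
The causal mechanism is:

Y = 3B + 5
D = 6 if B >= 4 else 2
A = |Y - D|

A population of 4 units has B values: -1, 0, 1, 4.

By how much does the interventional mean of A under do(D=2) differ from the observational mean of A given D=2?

3

Under do(D=2), D's equation is replaced by D=2 for every unit. Per-unit A: 0, 3, 6, 15. Mean = 6.
Observing D=2 restricts to units where D's equation naturally yields 2: B ∈ {-1, 0, 1}. In that subpopulation A = 0, 3, 6, mean 3.
Difference = 6 − 3 = 3.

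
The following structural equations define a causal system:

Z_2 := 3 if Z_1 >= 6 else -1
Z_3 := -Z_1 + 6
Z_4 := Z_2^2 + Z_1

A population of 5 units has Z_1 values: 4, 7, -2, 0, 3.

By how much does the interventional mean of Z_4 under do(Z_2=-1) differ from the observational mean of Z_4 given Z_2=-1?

1.15

Every unit gets Z_2=-1 under the intervention. Z_4 values become 5, 8, -1, 1, 4; E[Z_4|do(Z_2=-1)] = 3.4.
E[Z_4|Z_2=-1] averages over only the 4 units with Z_2=-1 (Z_1 = 4, -2, 0, 3): Z_4 = 5, -1, 1, 4, mean 2.25.
Difference = 3.4 − 2.25 = 1.15.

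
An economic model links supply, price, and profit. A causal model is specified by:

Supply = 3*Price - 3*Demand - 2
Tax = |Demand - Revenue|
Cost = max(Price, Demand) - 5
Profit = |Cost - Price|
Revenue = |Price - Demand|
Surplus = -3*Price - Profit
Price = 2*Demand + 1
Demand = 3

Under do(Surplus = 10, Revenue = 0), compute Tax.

Under do(Surplus = 10, Revenue = 0), each intervened variable's structural equation is replaced by its fixed value.
Tax = |Demand - Revenue|  [with Demand=3, Revenue=0]  = 3

3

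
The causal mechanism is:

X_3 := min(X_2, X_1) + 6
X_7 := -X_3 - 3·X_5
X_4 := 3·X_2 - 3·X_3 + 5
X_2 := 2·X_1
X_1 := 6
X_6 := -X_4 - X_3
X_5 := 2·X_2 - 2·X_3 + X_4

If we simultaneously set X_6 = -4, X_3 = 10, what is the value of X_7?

-55

Under do(X_6 = -4, X_3 = 10), each intervened variable's structural equation is replaced by its fixed value.
X_2 = 2·X_1  [with X_1=6]  = 12
X_4 = 3·X_2 - 3·X_3 + 5  [with X_2=12, X_3=10]  = 11
X_5 = 2·X_2 - 2·X_3 + X_4  [with X_2=12, X_3=10, X_4=11]  = 15
X_7 = -X_3 - 3·X_5  [with X_3=10, X_5=15]  = -55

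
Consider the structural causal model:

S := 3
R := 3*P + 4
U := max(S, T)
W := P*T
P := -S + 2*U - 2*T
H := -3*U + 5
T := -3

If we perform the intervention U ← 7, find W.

The intervention breaks the incoming arrows to U: U := max(S, T) no longer applies, and U = 7.
P = -S + 2*U - 2*T  [with S=3, U=7, T=-3]  = 17
W = P*T  [with P=17, T=-3]  = -51

-51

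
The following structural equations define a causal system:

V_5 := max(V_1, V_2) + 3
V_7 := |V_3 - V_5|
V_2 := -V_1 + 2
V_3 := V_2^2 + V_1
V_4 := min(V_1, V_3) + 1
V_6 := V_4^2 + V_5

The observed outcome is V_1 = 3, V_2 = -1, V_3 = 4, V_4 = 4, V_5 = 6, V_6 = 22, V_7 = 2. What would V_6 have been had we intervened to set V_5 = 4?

The intervention breaks the incoming arrows to V_5: V_5 := max(V_1, V_2) + 3 no longer applies, and V_5 = 4.
V_2 = -V_1 + 2  [with V_1=3]  = -1
V_3 = V_2^2 + V_1  [with V_2=-1, V_1=3]  = 4
V_4 = min(V_1, V_3) + 1  [with V_1=3, V_3=4]  = 4
V_6 = V_4^2 + V_5  [with V_4=4, V_5=4]  = 20

20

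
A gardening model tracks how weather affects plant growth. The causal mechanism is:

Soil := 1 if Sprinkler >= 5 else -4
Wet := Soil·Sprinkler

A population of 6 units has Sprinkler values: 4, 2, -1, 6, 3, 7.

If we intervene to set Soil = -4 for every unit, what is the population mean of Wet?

-14

Under do(Soil=-4), Soil's equation is replaced by Soil=-4 for every unit. Per-unit Wet: -16, -8, 4, -24, -12, -28. Mean = -14.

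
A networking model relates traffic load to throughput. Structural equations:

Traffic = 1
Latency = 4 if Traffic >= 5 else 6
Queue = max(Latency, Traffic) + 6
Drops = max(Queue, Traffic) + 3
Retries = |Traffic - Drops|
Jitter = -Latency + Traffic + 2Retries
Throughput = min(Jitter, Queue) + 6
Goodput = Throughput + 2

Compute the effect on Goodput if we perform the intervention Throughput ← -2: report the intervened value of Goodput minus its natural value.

do(Throughput=-2) replaces the equation Throughput = min(Jitter, Queue) + 6 with the constant Throughput = -2.
Goodput = Throughput + 2  [with Throughput=-2]  = 0
Without intervention: Latency = 4 if Traffic >= 5 else 6  [with Traffic=1]  = 6; Queue = max(Latency, Traffic) + 6  [with Latency=6, Traffic=1]  = 12; Drops = max(Queue, Traffic) + 3  [with Queue=12, Traffic=1]  = 15; Retries = |Traffic - Drops|  [with Traffic=1, Drops=15]  = 14; Jitter = -Latency + Traffic + 2Retries  [with Latency=6, Traffic=1, Retries=14]  = 23; Throughput = min(Jitter, Queue) + 6  [with Jitter=23, Queue=12]  = 18; Goodput = Throughput + 2  [with Throughput=18]  = 20.
Change = 0 − 20 = -20.

-20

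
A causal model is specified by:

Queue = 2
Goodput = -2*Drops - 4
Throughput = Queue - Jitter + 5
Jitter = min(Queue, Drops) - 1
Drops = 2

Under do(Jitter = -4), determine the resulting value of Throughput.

The intervention breaks the incoming arrows to Jitter: Jitter = min(Queue, Drops) - 1 no longer applies, and Jitter = -4.
Throughput = Queue - Jitter + 5  [with Queue=2, Jitter=-4]  = 11

11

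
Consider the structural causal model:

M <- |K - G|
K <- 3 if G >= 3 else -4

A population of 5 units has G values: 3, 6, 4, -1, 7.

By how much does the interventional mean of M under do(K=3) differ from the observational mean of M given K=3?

Under do(K=3), K's equation is replaced by K=3 for every unit. Per-unit M: 0, 3, 1, 4, 4. Mean = 2.4.
Observing K=3 restricts to units where K's equation naturally yields 3: G ∈ {3, 6, 4, 7}. In that subpopulation M = 0, 3, 1, 4, mean 2.
Difference = 2.4 − 2 = 0.4.

0.4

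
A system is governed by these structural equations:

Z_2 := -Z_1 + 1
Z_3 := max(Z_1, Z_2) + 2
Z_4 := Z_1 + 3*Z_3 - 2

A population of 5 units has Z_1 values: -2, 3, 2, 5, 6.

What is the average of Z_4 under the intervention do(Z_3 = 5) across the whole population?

15.8

Every unit gets Z_3=5 under the intervention. Z_4 values become 11, 16, 15, 18, 19; E[Z_4|do(Z_3=5)] = 15.8.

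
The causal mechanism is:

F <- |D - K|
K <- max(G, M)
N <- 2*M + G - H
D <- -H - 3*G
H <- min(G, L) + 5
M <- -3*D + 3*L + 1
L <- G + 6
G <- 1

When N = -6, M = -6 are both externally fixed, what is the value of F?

Under do(N = -6, M = -6), each intervened variable's structural equation is replaced by its fixed value.
L = G + 6  [with G=1]  = 7
H = min(G, L) + 5  [with G=1, L=7]  = 6
D = -H - 3*G  [with H=6, G=1]  = -9
K = max(G, M)  [with G=1, M=-6]  = 1
F = |D - K|  [with D=-9, K=1]  = 10

10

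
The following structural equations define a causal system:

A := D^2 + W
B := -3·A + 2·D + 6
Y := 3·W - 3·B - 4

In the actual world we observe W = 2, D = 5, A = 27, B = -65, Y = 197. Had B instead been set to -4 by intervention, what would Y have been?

14

Intervening sets B = -4 and removes its equation (B := -3·A + 2·D + 6).
Y = 3·W - 3·B - 4  [with W=2, B=-4]  = 14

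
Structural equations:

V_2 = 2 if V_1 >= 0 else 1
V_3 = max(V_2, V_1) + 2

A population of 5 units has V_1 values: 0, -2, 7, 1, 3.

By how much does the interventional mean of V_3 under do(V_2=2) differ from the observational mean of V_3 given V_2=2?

-0.3

Under do(V_2=2), V_2's equation is replaced by V_2=2 for every unit. Per-unit V_3: 4, 4, 9, 4, 5. Mean = 5.2.
Observing V_2=2 restricts to units where V_2's equation naturally yields 2: V_1 ∈ {0, 7, 1, 3}. In that subpopulation V_3 = 4, 9, 4, 5, mean 5.5.
Difference = 5.2 − 5.5 = -0.3.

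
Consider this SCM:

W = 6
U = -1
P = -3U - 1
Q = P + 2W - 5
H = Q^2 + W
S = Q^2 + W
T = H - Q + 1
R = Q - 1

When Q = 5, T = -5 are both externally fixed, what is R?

4

Setting Q = 5, T = -5 by intervention discards those variables' equations.
R = Q - 1  [with Q=5]  = 4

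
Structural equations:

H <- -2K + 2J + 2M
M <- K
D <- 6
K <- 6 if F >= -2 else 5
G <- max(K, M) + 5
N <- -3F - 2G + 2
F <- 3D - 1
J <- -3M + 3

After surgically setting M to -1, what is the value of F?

17

The intervention breaks the incoming arrows to M: M <- K no longer applies, and M = -1.
Since F is not a descendant of the intervened variable, it is unaffected.
F = 3D - 1  [with D=6]  = 17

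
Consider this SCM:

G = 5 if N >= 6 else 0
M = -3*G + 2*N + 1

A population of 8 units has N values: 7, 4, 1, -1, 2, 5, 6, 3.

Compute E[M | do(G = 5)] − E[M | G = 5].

-6.25

do(G=5) breaks G's dependence on N. With G=5 fixed, M across the units is 0, -6, -12, -16, -10, -4, -2, -8, mean -7.25.
Observing G=5 restricts to units where G's equation naturally yields 5: N ∈ {7, 6}. In that subpopulation M = 0, -2, mean -1.
Difference = -7.25 − (-1) = -6.25.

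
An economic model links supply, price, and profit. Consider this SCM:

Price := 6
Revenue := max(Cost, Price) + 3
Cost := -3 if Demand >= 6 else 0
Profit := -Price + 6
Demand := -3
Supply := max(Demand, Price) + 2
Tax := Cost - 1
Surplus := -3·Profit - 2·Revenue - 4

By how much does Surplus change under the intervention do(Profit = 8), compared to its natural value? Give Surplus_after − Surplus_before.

-24

do(Profit=8) replaces the equation Profit := -Price + 6 with the constant Profit = 8.
Cost = -3 if Demand >= 6 else 0  [with Demand=-3]  = 0
Revenue = max(Cost, Price) + 3  [with Cost=0, Price=6]  = 9
Surplus = -3·Profit - 2·Revenue - 4  [with Profit=8, Revenue=9]  = -46
Without intervention: Cost = -3 if Demand >= 6 else 0  [with Demand=-3]  = 0; Revenue = max(Cost, Price) + 3  [with Cost=0, Price=6]  = 9; Profit = -Price + 6  [with Price=6]  = 0; Surplus = -3·Profit - 2·Revenue - 4  [with Profit=0, Revenue=9]  = -22.
Change = -46 − (-22) = -24.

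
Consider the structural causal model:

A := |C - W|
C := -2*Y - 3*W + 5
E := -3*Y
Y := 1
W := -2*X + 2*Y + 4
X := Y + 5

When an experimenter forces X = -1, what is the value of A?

29

Under do(X=-1), the mechanism X := Y + 5 is discarded; X is fixed at -1.
W = -2*X + 2*Y + 4  [with X=-1, Y=1]  = 8
C = -2*Y - 3*W + 5  [with Y=1, W=8]  = -21
A = |C - W|  [with C=-21, W=8]  = 29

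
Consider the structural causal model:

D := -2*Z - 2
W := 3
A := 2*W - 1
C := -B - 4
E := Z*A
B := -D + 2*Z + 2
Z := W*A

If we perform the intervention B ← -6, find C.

2

Intervening sets B = -6 and removes its equation (B := -D + 2*Z + 2).
C = -B - 4  [with B=-6]  = 2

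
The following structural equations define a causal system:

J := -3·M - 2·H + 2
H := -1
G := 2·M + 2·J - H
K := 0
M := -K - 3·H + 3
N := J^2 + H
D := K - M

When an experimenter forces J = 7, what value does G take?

27

Intervening sets J = 7 and removes its equation (J := -3·M - 2·H + 2).
M = -K - 3·H + 3  [with K=0, H=-1]  = 6
G = 2·M + 2·J - H  [with M=6, J=7, H=-1]  = 27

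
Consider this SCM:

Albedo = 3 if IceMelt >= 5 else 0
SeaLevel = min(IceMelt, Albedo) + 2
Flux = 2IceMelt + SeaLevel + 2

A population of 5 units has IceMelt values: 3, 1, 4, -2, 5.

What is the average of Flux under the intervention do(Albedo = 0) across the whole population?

8

The intervention sets Albedo=0 in all 5 units regardless of IceMelt. Recomputing Flux per unit gives 10, 6, 12, -2, 14; average 8.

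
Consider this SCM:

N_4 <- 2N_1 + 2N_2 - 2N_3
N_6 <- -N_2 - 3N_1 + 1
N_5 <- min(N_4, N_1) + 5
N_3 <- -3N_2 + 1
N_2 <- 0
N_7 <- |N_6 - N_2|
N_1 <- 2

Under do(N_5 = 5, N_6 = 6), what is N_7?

6

Under do(N_5 = 5, N_6 = 6), each intervened variable's structural equation is replaced by its fixed value.
N_7 = |N_6 - N_2|  [with N_6=6, N_2=0]  = 6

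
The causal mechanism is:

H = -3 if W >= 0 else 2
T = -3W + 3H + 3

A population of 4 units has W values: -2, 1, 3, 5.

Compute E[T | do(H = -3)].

-11.25

The intervention sets H=-3 in all 4 units regardless of W. Recomputing T per unit gives 0, -9, -15, -21; average -11.25.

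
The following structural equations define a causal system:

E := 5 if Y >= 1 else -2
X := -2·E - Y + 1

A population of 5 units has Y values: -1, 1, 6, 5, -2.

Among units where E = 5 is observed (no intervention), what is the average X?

-13

Conditioning on E=5 selects the 3 unit(s) with Y ∈ {1, 6, 5}. Their X values: -10, -15, -14. Mean = -13.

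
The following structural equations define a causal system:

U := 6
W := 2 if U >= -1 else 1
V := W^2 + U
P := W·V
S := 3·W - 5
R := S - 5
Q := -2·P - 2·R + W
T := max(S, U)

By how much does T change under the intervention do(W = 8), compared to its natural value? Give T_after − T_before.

do(W=8) replaces the equation W := 2 if U >= -1 else 1 with the constant W = 8.
S = 3·W - 5  [with W=8]  = 19
T = max(S, U)  [with S=19, U=6]  = 19
Without intervention: W = 2 if U >= -1 else 1  [with U=6]  = 2; S = 3·W - 5  [with W=2]  = 1; T = max(S, U)  [with S=1, U=6]  = 6.
Change = 19 − 6 = 13.

13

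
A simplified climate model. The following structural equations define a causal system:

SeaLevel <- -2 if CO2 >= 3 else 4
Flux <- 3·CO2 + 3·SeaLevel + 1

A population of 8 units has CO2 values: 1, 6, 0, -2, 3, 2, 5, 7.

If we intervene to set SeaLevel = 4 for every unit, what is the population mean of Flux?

The intervention sets SeaLevel=4 in all 8 units regardless of CO2. Recomputing Flux per unit gives 16, 31, 13, 7, 22, 19, 28, 34; average 21.25.

21.25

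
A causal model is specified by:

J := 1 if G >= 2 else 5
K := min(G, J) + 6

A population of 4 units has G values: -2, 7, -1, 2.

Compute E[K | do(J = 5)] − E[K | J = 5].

2.5

Every unit gets J=5 under the intervention. K values become 4, 11, 5, 8; E[K|do(J=5)] = 7.
Conditioning on J=5 selects the 2 unit(s) with G ∈ {-2, -1}. Their K values: 4, 5. Mean = 4.5.
Difference = 7 − 4.5 = 2.5.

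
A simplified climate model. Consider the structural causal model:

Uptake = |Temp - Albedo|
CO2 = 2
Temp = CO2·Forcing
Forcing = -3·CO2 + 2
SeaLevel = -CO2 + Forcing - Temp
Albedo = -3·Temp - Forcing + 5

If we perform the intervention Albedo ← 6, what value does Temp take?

Under do(Albedo=6), the mechanism Albedo = -3·Temp - Forcing + 5 is discarded; Albedo is fixed at 6.
Since Temp is not a descendant of the intervened variable, it is unaffected.
Forcing = -3·CO2 + 2  [with CO2=2]  = -4
Temp = CO2·Forcing  [with CO2=2, Forcing=-4]  = -8

-8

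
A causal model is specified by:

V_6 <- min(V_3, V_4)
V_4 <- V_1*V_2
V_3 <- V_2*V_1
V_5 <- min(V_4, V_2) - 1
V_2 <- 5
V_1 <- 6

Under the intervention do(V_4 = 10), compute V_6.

10

Under do(V_4=10), the mechanism V_4 <- V_1*V_2 is discarded; V_4 is fixed at 10.
V_3 = V_2*V_1  [with V_2=5, V_1=6]  = 30
V_6 = min(V_3, V_4)  [with V_3=30, V_4=10]  = 10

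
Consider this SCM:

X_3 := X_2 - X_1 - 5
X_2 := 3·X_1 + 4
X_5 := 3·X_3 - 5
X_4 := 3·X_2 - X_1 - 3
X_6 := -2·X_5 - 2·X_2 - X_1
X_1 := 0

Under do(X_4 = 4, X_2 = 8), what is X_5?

4

The joint intervention fixes X_4 = 4, X_2 = 8, removing each variable's own equation.
X_3 = X_2 - X_1 - 5  [with X_2=8, X_1=0]  = 3
X_5 = 3·X_3 - 5  [with X_3=3]  = 4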